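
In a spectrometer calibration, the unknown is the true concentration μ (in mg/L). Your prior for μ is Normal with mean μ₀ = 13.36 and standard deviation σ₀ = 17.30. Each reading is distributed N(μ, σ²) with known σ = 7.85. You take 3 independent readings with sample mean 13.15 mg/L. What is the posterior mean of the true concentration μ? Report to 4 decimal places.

13.1635

For Normal data with known variance σ², a Normal(μ₀, σ₀²) prior on μ is conjugate. Posterior precision = 1/σ₀² + n/σ²; posterior mean is the precision-weighted average of μ₀ and x̄.
n·x̄ = 3·13.15 = 39.45.
σ₀² = 17.30² = 299.29, σ² = 7.85² = 61.6225; σ² + n·σ₀² = 61.6225 + 3·299.29 = 959.4925.
Posterior mean = (μ₀/σ₀² + n·x̄/σ²)/(1/σ₀² + n/σ²) = (σ²·μ₀ + σ₀²·n·x̄)/(σ² + n·σ₀²) = (61.6225·13.36 + 299.29·39.45)/959.4925 = 12630.2671/959.4925 = 13.1635.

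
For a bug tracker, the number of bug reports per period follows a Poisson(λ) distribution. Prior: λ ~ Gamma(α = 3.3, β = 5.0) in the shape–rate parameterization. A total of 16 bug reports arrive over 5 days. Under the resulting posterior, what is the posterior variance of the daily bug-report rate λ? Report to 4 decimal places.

0.1930

With a Gamma(shape α, rate β) prior, the Poisson likelihood is conjugate: the posterior is Gamma(α + ΣXᵢ, β + n).
Posterior: Gamma(α+S, β+n) = Gamma(3.3+16, 5.0+5) = Gamma(19.3, 10.0).
Var = α/β² = 19.3/10.0² = 0.1930.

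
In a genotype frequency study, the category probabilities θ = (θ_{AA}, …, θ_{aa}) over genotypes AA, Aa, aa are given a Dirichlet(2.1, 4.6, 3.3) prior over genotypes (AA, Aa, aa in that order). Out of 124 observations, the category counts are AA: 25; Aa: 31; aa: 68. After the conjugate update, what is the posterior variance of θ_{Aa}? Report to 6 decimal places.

The Dirichlet prior is conjugate to the Multinomial likelihood: each posterior αⱼ = prior αⱼ + observed count nⱼ.
Posterior concentration: (27.1, 35.6, 71.3), total = 134.0.
Var[θ_j] = α_j(Σα−α_j)/((Σα)²(Σα+1)) = 35.6·98.4/(134.0²·135.0) = 0.001445.

0.001445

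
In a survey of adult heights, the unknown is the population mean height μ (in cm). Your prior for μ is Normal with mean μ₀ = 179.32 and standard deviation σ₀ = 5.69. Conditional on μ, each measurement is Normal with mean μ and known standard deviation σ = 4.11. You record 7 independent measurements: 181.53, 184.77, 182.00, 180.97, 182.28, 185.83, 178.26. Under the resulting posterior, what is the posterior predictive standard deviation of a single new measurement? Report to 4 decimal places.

For Normal data with known variance σ², a Normal(μ₀, σ₀²) prior on μ is conjugate. Posterior precision = 1/σ₀² + n/σ²; posterior mean is the precision-weighted average of μ₀ and x̄.
σ₀² = 5.69² = 32.3761, σ² = 4.11² = 16.8921; σ² + n·σ₀² = 16.8921 + 7·32.3761 = 243.5248.
Posterior precision = 1/σ₀² + n/σ² = 1/32.3761 + 7/16.8921 = (σ² + n·σ₀²)/(σ₀²σ²) = 243.5248/(32.3761·16.8921); posterior variance σₙ² = σ₀²σ²/(σ² + n·σ₀²) = 32.3761·16.8921/243.5248 = 2.245768.
Predictive variance for one new observation = σₙ² + σ² = 32.3761·16.8921/243.5248 + 16.8921 = σ²·(σ₀² + 243.5248)/243.5248 = 16.8921·275.9009/243.5248 = 19.137868; SD = √(16.8921·275.9009/243.5248) = 4.3747.

4.3747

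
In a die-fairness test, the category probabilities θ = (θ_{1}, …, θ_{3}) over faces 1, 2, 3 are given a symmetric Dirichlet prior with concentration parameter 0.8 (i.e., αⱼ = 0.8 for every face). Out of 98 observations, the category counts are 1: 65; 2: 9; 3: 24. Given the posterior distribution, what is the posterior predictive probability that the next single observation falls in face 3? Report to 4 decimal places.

The Dirichlet prior is conjugate to the Multinomial likelihood: each posterior αⱼ = prior αⱼ + observed count nⱼ.
Posterior concentration: (65.8, 9.8, 24.8), total = 100.4.
P(next = 3 | data) = α_{3}/Σα = 0.2470.

0.2470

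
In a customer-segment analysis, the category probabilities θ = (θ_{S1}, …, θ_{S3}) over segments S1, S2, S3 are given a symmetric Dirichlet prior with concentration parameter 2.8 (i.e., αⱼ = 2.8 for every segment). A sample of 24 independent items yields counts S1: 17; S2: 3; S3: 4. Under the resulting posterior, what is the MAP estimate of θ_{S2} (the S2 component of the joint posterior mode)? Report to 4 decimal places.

0.1633

The Dirichlet prior is conjugate to the Multinomial likelihood: each posterior αⱼ = prior αⱼ + observed count nⱼ.
Posterior concentration: (19.8, 5.8, 6.8), total = 32.4.
Joint mode component: (α_{S2}−1)/(Σα−K) = 4.8/29.4 = 0.1633.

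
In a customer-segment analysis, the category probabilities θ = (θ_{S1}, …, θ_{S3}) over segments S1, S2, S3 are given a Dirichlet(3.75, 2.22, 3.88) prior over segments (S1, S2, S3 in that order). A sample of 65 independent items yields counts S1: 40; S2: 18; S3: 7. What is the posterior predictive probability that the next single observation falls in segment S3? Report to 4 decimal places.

The Dirichlet prior is conjugate to the Multinomial likelihood: each posterior αⱼ = prior αⱼ + observed count nⱼ.
Posterior concentration: (43.75, 20.22, 10.88), total = 74.85.
P(next = S3 | data) = α_{S3}/Σα = 0.1454.

0.1454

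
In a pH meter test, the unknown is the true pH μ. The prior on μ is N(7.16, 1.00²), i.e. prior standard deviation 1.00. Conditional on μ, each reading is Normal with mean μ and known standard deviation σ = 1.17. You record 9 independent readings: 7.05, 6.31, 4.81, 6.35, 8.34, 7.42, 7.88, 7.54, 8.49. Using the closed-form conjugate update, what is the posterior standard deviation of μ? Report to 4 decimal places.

For Normal data with known variance σ², a Normal(μ₀, σ₀²) prior on μ is conjugate. Posterior precision = 1/σ₀² + n/σ²; posterior mean is the precision-weighted average of μ₀ and x̄.
σ₀² = 1.00² = 1, σ² = 1.17² = 1.3689; σ² + n·σ₀² = 1.3689 + 9·1 = 10.3689.
Posterior precision = 1/σ₀² + n/σ² = 1/1 + 9/1.3689 = (σ² + n·σ₀²)/(σ₀²σ²) = 10.3689/(1·1.3689); posterior variance σₙ² = σ₀²σ²/(σ² + n·σ₀²) = 1·1.3689/10.3689 = 0.132020.
Posterior SD = √σₙ² = √(1·1.3689/10.3689) = 0.3633.

0.3633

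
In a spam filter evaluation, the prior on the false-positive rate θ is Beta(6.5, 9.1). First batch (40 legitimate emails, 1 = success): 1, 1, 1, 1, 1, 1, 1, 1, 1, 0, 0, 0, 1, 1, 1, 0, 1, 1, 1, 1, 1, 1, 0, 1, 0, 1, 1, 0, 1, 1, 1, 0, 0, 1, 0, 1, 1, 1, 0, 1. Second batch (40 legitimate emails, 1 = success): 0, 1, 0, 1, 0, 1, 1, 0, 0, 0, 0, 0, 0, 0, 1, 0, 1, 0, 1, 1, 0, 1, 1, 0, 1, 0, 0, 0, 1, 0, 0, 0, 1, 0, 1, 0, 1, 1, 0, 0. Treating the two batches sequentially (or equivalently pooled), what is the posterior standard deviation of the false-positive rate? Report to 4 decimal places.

0.0507

The Beta prior is conjugate to a Binomial/Bernoulli likelihood; the update adds successes to α and failures to β.
After batch 1: Beta(6.5+29, 9.1+11) = Beta(35.5, 20.1).
After batch 2: Beta(35.5+16, 20.1+24) = Beta(51.5, 44.1).
Var = αβ/((α+β)²(α+β+1)) = 51.5·44.1/(95.6²·96.6) = 0.00257249; SD = √0.00257249 = 0.0507.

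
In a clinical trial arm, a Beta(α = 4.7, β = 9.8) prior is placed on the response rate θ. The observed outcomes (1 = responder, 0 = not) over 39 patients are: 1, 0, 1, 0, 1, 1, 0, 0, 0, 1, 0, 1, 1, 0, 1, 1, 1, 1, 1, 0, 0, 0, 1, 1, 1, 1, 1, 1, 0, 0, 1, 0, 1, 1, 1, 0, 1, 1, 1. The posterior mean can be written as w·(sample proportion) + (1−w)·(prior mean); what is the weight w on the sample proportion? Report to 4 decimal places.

The Beta prior is conjugate to a Binomial/Bernoulli likelihood; the update adds successes to α and failures to β.
Posterior mean = (α₀+k)/(α₀+β₀+n) = [n/(α₀+β₀+n)]·(k/n) + [(α₀+β₀)/(α₀+β₀+n)]·α₀/(α₀+β₀), so only n and the prior enter the weight.
The weight on the data is w = n/(α₀+β₀+n) = 39/(4.7+9.8+39) = 39/53.5 = 0.7290.

0.7290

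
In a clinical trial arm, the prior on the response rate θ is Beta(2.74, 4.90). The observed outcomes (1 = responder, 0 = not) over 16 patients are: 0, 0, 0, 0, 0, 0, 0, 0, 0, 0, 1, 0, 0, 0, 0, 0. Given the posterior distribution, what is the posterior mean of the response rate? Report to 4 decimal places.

0.1582

The Beta prior is conjugate to a Binomial/Bernoulli likelihood; the update adds successes to α and failures to β.
Posterior: Beta(α+k, β+n−k) = Beta(2.74+1, 4.90+15) = Beta(3.74, 19.90).
Posterior mean = α/(α+β) = 3.74/23.64 = 0.1582.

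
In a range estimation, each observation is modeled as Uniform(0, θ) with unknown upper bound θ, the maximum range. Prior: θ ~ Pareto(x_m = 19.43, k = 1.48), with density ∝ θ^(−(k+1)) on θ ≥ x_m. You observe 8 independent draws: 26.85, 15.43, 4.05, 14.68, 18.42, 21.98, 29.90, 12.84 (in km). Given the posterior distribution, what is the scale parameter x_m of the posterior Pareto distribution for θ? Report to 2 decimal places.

A Pareto(scale x_m, shape k) prior on the upper bound θ of Uniform(0, θ) is conjugate: posterior is Pareto(max(x_m, max xᵢ), k + n).
Sample maximum = 29.90; prior scale x_m = 19.43 → posterior scale = max = 29.90.
Posterior shape = 1.48 + 8 = 9.48.
Posterior scale x_m = 29.90.

29.90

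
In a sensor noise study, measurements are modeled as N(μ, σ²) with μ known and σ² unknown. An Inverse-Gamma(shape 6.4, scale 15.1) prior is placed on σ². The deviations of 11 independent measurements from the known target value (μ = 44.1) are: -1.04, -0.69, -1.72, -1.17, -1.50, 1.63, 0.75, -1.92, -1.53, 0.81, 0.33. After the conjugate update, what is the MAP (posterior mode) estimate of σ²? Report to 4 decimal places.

1.8739

With known mean μ and an Inverse-Gamma(α, β) prior on σ², the Normal likelihood is conjugate: posterior is Inv-Gamma(α + n/2, β + Σ(xᵢ−μ)²/2).
Σ(xᵢ−μ)² = (-1.04)² + (-0.69)² + (-1.72)² + (-1.17)² + (-1.50)² + (1.63)² + (0.75)² + (-1.92)² + (-1.53)² + (0.81)² + (0.33)² = 18.1467.
Posterior: Inv-Gamma(6.4 + 11/2, 15.1 + 18.1467/2) = Inv-Gamma(11.90, 24.17335).
Mode = β/(α+1) = 24.17335/12.90 = 1.8739.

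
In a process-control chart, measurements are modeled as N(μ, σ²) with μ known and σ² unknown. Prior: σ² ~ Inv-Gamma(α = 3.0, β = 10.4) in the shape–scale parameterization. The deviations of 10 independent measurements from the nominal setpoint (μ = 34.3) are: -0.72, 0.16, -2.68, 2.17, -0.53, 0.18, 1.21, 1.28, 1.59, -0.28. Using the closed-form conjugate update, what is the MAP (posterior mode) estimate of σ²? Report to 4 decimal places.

With known mean μ and an Inverse-Gamma(α, β) prior on σ², the Normal likelihood is conjugate: posterior is Inv-Gamma(α + n/2, β + Σ(xᵢ−μ)²/2).
Σ(xᵢ−μ)² = (-0.72)² + (0.16)² + (-2.68)² + (2.17)² + (-0.53)² + (0.18)² + (1.21)² + (1.28)² + (1.59)² + (-0.28)² = 18.4576.
Posterior: Inv-Gamma(3.0 + 10/2, 10.4 + 18.4576/2) = Inv-Gamma(8.00, 19.62880).
Mode = β/(α+1) = 19.62880/9.00 = 2.1810.

2.1810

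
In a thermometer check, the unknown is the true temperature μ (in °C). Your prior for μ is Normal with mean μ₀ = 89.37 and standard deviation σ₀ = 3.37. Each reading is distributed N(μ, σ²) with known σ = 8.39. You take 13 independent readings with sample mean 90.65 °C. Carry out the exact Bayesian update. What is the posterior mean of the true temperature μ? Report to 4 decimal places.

90.2367

For Normal data with known variance σ², a Normal(μ₀, σ₀²) prior on μ is conjugate. Posterior precision = 1/σ₀² + n/σ²; posterior mean is the precision-weighted average of μ₀ and x̄.
n·x̄ = 13·90.65 = 1178.45.
σ₀² = 3.37² = 11.3569, σ² = 8.39² = 70.3921; σ² + n·σ₀² = 70.3921 + 13·11.3569 = 218.0318.
Posterior mean = (μ₀/σ₀² + n·x̄/σ²)/(1/σ₀² + n/σ²) = (σ²·μ₀ + σ₀²·n·x̄)/(σ² + n·σ₀²) = (70.3921·89.37 + 11.3569·1178.45)/218.0318 = 19674.480782/218.0318 = 90.2367.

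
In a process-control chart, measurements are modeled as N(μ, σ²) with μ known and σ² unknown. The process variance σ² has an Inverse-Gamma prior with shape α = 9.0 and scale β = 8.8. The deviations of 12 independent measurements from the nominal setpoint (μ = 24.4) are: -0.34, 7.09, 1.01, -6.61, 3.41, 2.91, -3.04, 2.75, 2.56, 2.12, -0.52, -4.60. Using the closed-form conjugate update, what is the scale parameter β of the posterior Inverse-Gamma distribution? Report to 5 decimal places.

With known mean μ and an Inverse-Gamma(α, β) prior on σ², the Normal likelihood is conjugate: posterior is Inv-Gamma(α + n/2, β + Σ(xᵢ−μ)²/2).
Σ(xᵢ−μ)² = (-0.34)² + (7.09)² + (1.01)² + (-6.61)² + (3.41)² + (2.91)² + (-3.04)² + (2.75)² + (2.56)² + (2.12)² + (-0.52)² + (-4.60)² = 164.4746.
Posterior: Inv-Gamma(9.0 + 12/2, 8.8 + 164.4746/2) = Inv-Gamma(15.00, 91.03730).
Posterior β = 91.03730.

91.03730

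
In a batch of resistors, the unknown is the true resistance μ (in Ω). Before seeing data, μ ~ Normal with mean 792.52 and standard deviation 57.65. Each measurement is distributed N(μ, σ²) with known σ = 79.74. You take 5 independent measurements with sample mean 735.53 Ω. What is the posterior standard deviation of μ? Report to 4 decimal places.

For Normal data with known variance σ², a Normal(μ₀, σ₀²) prior on μ is conjugate. Posterior precision = 1/σ₀² + n/σ²; posterior mean is the precision-weighted average of μ₀ and x̄.
σ₀² = 57.65² = 3323.5225, σ² = 79.74² = 6358.4676; σ² + n·σ₀² = 6358.4676 + 5·3323.5225 = 22976.0801.
Posterior precision = 1/σ₀² + n/σ² = 1/3323.5225 + 5/6358.4676 = (σ² + n·σ₀²)/(σ₀²σ²) = 22976.0801/(3323.5225·6358.4676); posterior variance σₙ² = σ₀²σ²/(σ² + n·σ₀²) = 3323.5225·6358.4676/22976.0801 = 919.761336.
Posterior SD = √σₙ² = √(3323.5225·6358.4676/22976.0801) = 30.3276.

30.3276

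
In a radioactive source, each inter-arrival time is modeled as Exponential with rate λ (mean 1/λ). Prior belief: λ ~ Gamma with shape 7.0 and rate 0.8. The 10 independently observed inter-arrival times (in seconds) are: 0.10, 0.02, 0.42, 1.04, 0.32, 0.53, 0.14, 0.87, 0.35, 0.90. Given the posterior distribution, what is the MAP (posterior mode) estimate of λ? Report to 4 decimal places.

With a Gamma(shape α, rate β) prior on the exponential rate λ, the posterior after n observations with total T = Σxᵢ is Gamma(α+n, β+T).
Sum of observations T = 4.69 seconds; n = 10.
Posterior: Gamma(7.0+10, 0.8+4.69) = Gamma(17.0, 5.49).
Mode = (α−1)/β = 2.9144.

2.9144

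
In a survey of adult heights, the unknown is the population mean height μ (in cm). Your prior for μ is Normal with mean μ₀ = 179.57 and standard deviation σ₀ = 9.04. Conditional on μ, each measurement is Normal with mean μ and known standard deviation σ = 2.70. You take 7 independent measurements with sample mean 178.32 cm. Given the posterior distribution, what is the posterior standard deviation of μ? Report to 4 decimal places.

1.0141

For Normal data with known variance σ², a Normal(μ₀, σ₀²) prior on μ is conjugate. Posterior precision = 1/σ₀² + n/σ²; posterior mean is the precision-weighted average of μ₀ and x̄.
σ₀² = 9.04² = 81.7216, σ² = 2.70² = 7.29; σ² + n·σ₀² = 7.29 + 7·81.7216 = 579.3412.
Posterior precision = 1/σ₀² + n/σ² = 1/81.7216 + 7/7.29 = (σ² + n·σ₀²)/(σ₀²σ²) = 579.3412/(81.7216·7.29); posterior variance σₙ² = σ₀²σ²/(σ² + n·σ₀²) = 81.7216·7.29/579.3412 = 1.028324.
Posterior SD = √σₙ² = √(81.7216·7.29/579.3412) = 1.0141.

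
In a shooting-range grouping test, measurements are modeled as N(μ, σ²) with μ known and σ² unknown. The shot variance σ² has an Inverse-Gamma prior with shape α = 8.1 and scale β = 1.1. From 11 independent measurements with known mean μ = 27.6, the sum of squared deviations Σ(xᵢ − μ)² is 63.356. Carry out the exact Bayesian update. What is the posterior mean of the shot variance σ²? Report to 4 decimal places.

2.6014

With known mean μ and an Inverse-Gamma(α, β) prior on σ², the Normal likelihood is conjugate: posterior is Inv-Gamma(α + n/2, β + Σ(xᵢ−μ)²/2).
Posterior: Inv-Gamma(8.1 + 11/2, 1.1 + 63.356/2) = Inv-Gamma(13.60, 32.7780).
E[σ²|data] = β/(α−1) = 32.7780/12.60 = 2.6014.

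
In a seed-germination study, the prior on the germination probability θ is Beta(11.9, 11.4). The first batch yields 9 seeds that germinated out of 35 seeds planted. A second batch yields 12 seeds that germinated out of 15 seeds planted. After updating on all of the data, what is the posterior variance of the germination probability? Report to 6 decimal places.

0.003330

The Beta prior is conjugate to a Binomial/Bernoulli likelihood; the update adds successes to α and failures to β.
After batch 1: Beta(11.9+9, 11.4+26) = Beta(20.9, 37.4).
After batch 2: Beta(20.9+12, 37.4+3) = Beta(32.9, 40.4).
Var = αβ/((α+β)²(α+β+1)) = 32.9·40.4/(73.3²·74.3) = 0.003330.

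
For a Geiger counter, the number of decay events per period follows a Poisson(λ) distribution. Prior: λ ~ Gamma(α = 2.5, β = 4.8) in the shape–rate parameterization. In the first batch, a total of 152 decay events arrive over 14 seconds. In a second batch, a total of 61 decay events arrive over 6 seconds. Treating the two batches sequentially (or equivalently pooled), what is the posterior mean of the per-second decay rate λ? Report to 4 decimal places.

8.6895

With a Gamma(shape α, rate β) prior, the Poisson likelihood is conjugate: the posterior is Gamma(α + ΣXᵢ, β + n).
After batch 1: Gamma(α+S, β+n) = Gamma(2.5+152, 4.8+14) = Gamma(154.5, 18.8).
After batch 2: Gamma(α+S, β+n) = Gamma(154.5+61, 18.8+6) = Gamma(215.5, 24.8).
Posterior mean = α/β = 215.5/24.8 = 8.6895.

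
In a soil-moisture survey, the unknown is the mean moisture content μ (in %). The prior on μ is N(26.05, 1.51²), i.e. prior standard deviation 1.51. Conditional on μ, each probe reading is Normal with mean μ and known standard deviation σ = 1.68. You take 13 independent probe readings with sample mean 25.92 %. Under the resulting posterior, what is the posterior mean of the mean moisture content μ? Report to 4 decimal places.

25.9313

For Normal data with known variance σ², a Normal(μ₀, σ₀²) prior on μ is conjugate. Posterior precision = 1/σ₀² + n/σ²; posterior mean is the precision-weighted average of μ₀ and x̄.
n·x̄ = 13·25.92 = 336.96.
σ₀² = 1.51² = 2.2801, σ² = 1.68² = 2.8224; σ² + n·σ₀² = 2.8224 + 13·2.2801 = 32.4637.
Posterior mean = (μ₀/σ₀² + n·x̄/σ²)/(1/σ₀² + n/σ²) = (σ²·μ₀ + σ₀²·n·x̄)/(σ² + n·σ₀²) = (2.8224·26.05 + 2.2801·336.96)/32.4637 = 841.826016/32.4637 = 25.9313.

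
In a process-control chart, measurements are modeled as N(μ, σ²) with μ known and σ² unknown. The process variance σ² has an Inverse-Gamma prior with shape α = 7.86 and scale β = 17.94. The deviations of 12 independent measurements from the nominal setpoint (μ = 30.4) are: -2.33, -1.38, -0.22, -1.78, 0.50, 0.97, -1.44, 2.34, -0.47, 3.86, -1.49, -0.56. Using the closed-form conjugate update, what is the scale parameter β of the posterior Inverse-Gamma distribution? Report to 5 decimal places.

With known mean μ and an Inverse-Gamma(α, β) prior on σ², the Normal likelihood is conjugate: posterior is Inv-Gamma(α + n/2, β + Σ(xᵢ−μ)²/2).
Σ(xᵢ−μ)² = (-2.33)² + (-1.38)² + (-0.22)² + (-1.78)² + (0.50)² + (0.97)² + (-1.44)² + (2.34)² + (-0.47)² + (3.86)² + (-1.49)² + (-0.56)² = 36.9444.
Posterior: Inv-Gamma(7.86 + 12/2, 17.94 + 36.9444/2) = Inv-Gamma(13.86, 36.41220).
Posterior β = 36.41220.

36.41220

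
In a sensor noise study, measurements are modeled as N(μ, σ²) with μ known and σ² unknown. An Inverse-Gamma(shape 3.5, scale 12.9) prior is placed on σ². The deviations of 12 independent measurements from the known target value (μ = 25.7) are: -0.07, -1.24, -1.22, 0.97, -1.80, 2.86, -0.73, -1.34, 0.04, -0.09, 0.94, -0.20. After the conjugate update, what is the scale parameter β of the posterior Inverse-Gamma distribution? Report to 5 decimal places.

With known mean μ and an Inverse-Gamma(α, β) prior on σ², the Normal likelihood is conjugate: posterior is Inv-Gamma(α + n/2, β + Σ(xᵢ−μ)²/2).
Σ(xᵢ−μ)² = (-0.07)² + (-1.24)² + (-1.22)² + (0.97)² + (-1.80)² + (2.86)² + (-0.73)² + (-1.34)² + (0.04)² + (-0.09)² + (0.94)² + (-0.20)² = 18.6532.
Posterior: Inv-Gamma(3.5 + 12/2, 12.9 + 18.6532/2) = Inv-Gamma(9.50, 22.22660).
Posterior β = 22.22660.

22.22660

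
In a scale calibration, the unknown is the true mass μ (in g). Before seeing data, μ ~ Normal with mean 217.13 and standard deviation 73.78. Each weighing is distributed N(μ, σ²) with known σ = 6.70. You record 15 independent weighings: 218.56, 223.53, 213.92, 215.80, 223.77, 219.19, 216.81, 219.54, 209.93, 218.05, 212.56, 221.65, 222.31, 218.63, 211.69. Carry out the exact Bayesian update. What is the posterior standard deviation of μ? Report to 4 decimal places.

1.7295

For Normal data with known variance σ², a Normal(μ₀, σ₀²) prior on μ is conjugate. Posterior precision = 1/σ₀² + n/σ²; posterior mean is the precision-weighted average of μ₀ and x̄.
σ₀² = 73.78² = 5443.4884, σ² = 6.70² = 44.89; σ² + n·σ₀² = 44.89 + 15·5443.4884 = 81697.216.
Posterior precision = 1/σ₀² + n/σ² = 1/5443.4884 + 15/44.89 = (σ² + n·σ₀²)/(σ₀²σ²) = 81697.216/(5443.4884·44.89); posterior variance σₙ² = σ₀²σ²/(σ² + n·σ₀²) = 5443.4884·44.89/81697.216 = 2.991022.
Posterior SD = √σₙ² = √(5443.4884·44.89/81697.216) = 1.7295.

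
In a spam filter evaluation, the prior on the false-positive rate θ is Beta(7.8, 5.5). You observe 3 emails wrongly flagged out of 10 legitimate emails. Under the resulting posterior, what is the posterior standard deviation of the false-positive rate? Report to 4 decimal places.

The Beta prior is conjugate to a Binomial/Bernoulli likelihood; the update adds successes to α and failures to β.
Posterior: Beta(α+k, β+n−k) = Beta(7.8+3, 5.5+7) = Beta(10.8, 12.5).
Var = αβ/((α+β)²(α+β+1)) = 10.8·12.5/(23.3²·24.3) = 0.01023330; SD = √0.01023330 = 0.1012.

0.1012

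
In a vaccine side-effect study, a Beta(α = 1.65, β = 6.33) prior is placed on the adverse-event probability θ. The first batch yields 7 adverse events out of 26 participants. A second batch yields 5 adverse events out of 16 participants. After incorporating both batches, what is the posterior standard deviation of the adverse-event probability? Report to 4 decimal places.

The Beta prior is conjugate to a Binomial/Bernoulli likelihood; the update adds successes to α and failures to β.
After batch 1: Beta(1.65+7, 6.33+19) = Beta(8.65, 25.33).
After batch 2: Beta(8.65+5, 25.33+11) = Beta(13.65, 36.33).
Var = αβ/((α+β)²(α+β+1)) = 13.65·36.33/(49.98²·50.98) = 0.00389409; SD = √0.00389409 = 0.0624.

0.0624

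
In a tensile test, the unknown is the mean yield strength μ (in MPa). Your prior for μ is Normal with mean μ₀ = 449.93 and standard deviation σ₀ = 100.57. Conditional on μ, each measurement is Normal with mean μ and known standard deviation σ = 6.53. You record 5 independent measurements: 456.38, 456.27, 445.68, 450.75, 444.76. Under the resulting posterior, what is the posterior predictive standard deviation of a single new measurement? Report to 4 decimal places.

For Normal data with known variance σ², a Normal(μ₀, σ₀²) prior on μ is conjugate. Posterior precision = 1/σ₀² + n/σ²; posterior mean is the precision-weighted average of μ₀ and x̄.
σ₀² = 100.57² = 10114.3249, σ² = 6.53² = 42.6409; σ² + n·σ₀² = 42.6409 + 5·10114.3249 = 50614.2654.
Posterior precision = 1/σ₀² + n/σ² = 1/10114.3249 + 5/42.6409 = (σ² + n·σ₀²)/(σ₀²σ²) = 50614.2654/(10114.3249·42.6409); posterior variance σₙ² = σ₀²σ²/(σ² + n·σ₀²) = 10114.3249·42.6409/50614.2654 = 8.520995.
Predictive variance for one new observation = σₙ² + σ² = 10114.3249·42.6409/50614.2654 + 42.6409 = σ²·(σ₀² + 50614.2654)/50614.2654 = 42.6409·60728.5903/50614.2654 = 51.161895; SD = √(42.6409·60728.5903/50614.2654) = 7.1528.

7.1528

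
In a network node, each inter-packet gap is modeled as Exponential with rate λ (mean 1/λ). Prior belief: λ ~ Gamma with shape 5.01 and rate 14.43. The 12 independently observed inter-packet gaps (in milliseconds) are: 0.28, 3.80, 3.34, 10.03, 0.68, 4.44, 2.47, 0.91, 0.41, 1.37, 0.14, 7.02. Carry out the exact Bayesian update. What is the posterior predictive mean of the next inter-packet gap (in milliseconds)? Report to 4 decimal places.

3.0806

With a Gamma(shape α, rate β) prior on the exponential rate λ, the posterior after n observations with total T = Σxᵢ is Gamma(α+n, β+T).
Sum of observations T = 34.89 milliseconds; n = 12.
Posterior: Gamma(5.01+12, 14.43+34.89) = Gamma(17.01, 49.32).
The predictive distribution for the next observation is Lomax; its mean is β/(α−1) = 49.32/16.01 = 3.0806.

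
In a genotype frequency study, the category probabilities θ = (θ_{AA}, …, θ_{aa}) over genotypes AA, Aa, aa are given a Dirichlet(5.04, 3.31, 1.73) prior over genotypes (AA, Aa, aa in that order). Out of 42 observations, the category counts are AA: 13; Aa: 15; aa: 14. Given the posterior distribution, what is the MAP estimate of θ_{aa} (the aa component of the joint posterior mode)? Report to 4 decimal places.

0.3001

The Dirichlet prior is conjugate to the Multinomial likelihood: each posterior αⱼ = prior αⱼ + observed count nⱼ.
Posterior concentration: (18.04, 18.31, 15.73), total = 52.08.
Joint mode component: (α_{aa}−1)/(Σα−K) = 14.73/49.08 = 0.3001.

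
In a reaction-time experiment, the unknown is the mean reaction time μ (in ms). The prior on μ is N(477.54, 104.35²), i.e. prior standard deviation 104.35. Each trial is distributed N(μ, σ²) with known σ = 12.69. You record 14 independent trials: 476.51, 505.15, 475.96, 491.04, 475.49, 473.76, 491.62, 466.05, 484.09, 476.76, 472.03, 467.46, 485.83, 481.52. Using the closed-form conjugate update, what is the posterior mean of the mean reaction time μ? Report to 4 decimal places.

For Normal data with known variance σ², a Normal(μ₀, σ₀²) prior on μ is conjugate. Posterior precision = 1/σ₀² + n/σ²; posterior mean is the precision-weighted average of μ₀ and x̄.
Σxᵢ = 476.51 + 505.15 + 475.96 + 491.04 + 475.49 + 473.76 + 491.62 + 466.05 + 484.09 + 476.76 + 472.03 + 467.46 + 485.83 + 481.52 = 6723.27, so n·x̄ = 6723.27.
σ₀² = 104.35² = 10888.9225, σ² = 12.69² = 161.0361; σ² + n·σ₀² = 161.0361 + 14·10888.9225 = 152605.9511.
Posterior mean = (μ₀/σ₀² + n·x̄/σ²)/(1/σ₀² + n/σ²) = (σ²·μ₀ + σ₀²·n·x̄)/(σ² + n·σ₀²) = (161.0361·477.54 + 10888.9225·6723.27)/152605.9511 = 73286067.155769/152605.9511 = 480.2307.

480.2307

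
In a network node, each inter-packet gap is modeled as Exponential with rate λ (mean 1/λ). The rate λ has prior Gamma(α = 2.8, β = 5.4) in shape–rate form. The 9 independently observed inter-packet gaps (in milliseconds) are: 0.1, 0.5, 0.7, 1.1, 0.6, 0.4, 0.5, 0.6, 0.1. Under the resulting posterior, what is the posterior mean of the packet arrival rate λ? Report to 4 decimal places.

1.1800

With a Gamma(shape α, rate β) prior on the exponential rate λ, the posterior after n observations with total T = Σxᵢ is Gamma(α+n, β+T).
Sum of observations T = 4.6 milliseconds; n = 9.
Posterior: Gamma(2.8+9, 5.4+4.6) = Gamma(11.8, 10.0).
Posterior mean of λ = α/β = 11.8/10.0 = 1.1800.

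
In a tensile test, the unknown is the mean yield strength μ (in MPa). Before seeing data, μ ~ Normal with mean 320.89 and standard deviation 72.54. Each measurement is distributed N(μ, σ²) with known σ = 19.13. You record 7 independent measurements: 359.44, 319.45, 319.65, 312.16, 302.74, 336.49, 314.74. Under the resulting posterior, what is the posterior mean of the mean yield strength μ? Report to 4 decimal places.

For Normal data with known variance σ², a Normal(μ₀, σ₀²) prior on μ is conjugate. Posterior precision = 1/σ₀² + n/σ²; posterior mean is the precision-weighted average of μ₀ and x̄.
Σxᵢ = 359.44 + 319.45 + 319.65 + 312.16 + 302.74 + 336.49 + 314.74 = 2264.67, so n·x̄ = 2264.67.
σ₀² = 72.54² = 5262.0516, σ² = 19.13² = 365.9569; σ² + n·σ₀² = 365.9569 + 7·5262.0516 = 37200.3181.
Posterior mean = (μ₀/σ₀² + n·x̄/σ²)/(1/σ₀² + n/σ²) = (σ²·μ₀ + σ₀²·n·x̄)/(σ² + n·σ₀²) = (365.9569·320.89 + 5262.0516·2264.67)/37200.3181 = 12034242.306613/37200.3181 = 323.4984.

323.4984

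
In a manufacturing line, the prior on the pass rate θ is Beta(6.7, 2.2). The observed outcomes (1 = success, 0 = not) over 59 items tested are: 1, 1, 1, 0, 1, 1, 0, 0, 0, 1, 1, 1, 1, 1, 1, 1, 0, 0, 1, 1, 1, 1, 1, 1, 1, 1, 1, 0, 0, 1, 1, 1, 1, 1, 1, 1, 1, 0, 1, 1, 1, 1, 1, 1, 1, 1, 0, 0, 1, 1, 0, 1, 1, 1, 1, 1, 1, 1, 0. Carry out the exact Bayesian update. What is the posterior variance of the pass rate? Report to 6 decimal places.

The Beta prior is conjugate to a Binomial/Bernoulli likelihood; the update adds successes to α and failures to β.
Posterior: Beta(α+k, β+n−k) = Beta(6.7+46, 2.2+13) = Beta(52.7, 15.2).
Var = αβ/((α+β)²(α+β+1)) = 52.7·15.2/(67.9²·68.9) = 0.002522.

0.002522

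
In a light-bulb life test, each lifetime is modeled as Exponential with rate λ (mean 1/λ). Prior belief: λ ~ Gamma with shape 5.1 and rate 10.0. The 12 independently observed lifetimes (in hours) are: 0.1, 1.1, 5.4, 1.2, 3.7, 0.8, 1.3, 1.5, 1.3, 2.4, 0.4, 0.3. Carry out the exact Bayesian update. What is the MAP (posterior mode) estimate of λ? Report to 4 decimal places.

0.5458

With a Gamma(shape α, rate β) prior on the exponential rate λ, the posterior after n observations with total T = Σxᵢ is Gamma(α+n, β+T).
Sum of observations T = 19.5 hours; n = 12.
Posterior: Gamma(5.1+12, 10.0+19.5) = Gamma(17.1, 29.5).
Mode = (α−1)/β = 0.5458.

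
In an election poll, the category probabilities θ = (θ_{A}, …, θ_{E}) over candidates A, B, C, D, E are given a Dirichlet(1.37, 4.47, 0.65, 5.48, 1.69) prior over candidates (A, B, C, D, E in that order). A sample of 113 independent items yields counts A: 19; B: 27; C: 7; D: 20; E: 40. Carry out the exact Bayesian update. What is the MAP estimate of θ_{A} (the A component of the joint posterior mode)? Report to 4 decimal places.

0.1592

The Dirichlet prior is conjugate to the Multinomial likelihood: each posterior αⱼ = prior αⱼ + observed count nⱼ.
Posterior concentration: (20.37, 31.47, 7.65, 25.48, 41.69), total = 126.66.
Joint mode component: (α_{A}−1)/(Σα−K) = 19.37/121.66 = 0.1592.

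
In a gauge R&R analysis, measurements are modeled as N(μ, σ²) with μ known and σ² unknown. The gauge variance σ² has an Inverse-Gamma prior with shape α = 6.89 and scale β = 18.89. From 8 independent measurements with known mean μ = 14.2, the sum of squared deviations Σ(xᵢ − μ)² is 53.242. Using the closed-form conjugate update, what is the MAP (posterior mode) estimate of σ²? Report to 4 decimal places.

With known mean μ and an Inverse-Gamma(α, β) prior on σ², the Normal likelihood is conjugate: posterior is Inv-Gamma(α + n/2, β + Σ(xᵢ−μ)²/2).
Posterior: Inv-Gamma(6.89 + 8/2, 18.89 + 53.242/2) = Inv-Gamma(10.89, 45.5110).
Mode = β/(α+1) = 45.5110/11.89 = 3.8277.

3.8277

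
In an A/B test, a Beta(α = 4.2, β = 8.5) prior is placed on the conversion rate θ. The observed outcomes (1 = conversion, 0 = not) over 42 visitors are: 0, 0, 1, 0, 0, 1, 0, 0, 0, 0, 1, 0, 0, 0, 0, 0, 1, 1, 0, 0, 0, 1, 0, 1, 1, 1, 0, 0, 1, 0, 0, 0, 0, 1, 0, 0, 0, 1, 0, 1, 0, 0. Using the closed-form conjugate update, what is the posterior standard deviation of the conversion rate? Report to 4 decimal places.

0.0622

The Beta prior is conjugate to a Binomial/Bernoulli likelihood; the update adds successes to α and failures to β.
Posterior: Beta(α+k, β+n−k) = Beta(4.2+13, 8.5+29) = Beta(17.2, 37.5).
Var = αβ/((α+β)²(α+β+1)) = 17.2·37.5/(54.7²·55.7) = 0.00387017; SD = √0.00387017 = 0.0622.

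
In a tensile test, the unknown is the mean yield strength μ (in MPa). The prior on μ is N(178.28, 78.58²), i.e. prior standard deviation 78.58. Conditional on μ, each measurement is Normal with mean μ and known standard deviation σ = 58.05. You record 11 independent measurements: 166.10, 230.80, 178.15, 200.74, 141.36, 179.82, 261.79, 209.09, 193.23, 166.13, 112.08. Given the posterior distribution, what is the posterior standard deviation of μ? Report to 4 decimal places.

For Normal data with known variance σ², a Normal(μ₀, σ₀²) prior on μ is conjugate. Posterior precision = 1/σ₀² + n/σ²; posterior mean is the precision-weighted average of μ₀ and x̄.
σ₀² = 78.58² = 6174.8164, σ² = 58.05² = 3369.8025; σ² + n·σ₀² = 3369.8025 + 11·6174.8164 = 71292.7829.
Posterior precision = 1/σ₀² + n/σ² = 1/6174.8164 + 11/3369.8025 = (σ² + n·σ₀²)/(σ₀²σ²) = 71292.7829/(6174.8164·3369.8025); posterior variance σₙ² = σ₀²σ²/(σ² + n·σ₀²) = 6174.8164·3369.8025/71292.7829 = 291.865612.
Posterior SD = √σₙ² = √(6174.8164·3369.8025/71292.7829) = 17.0841.

17.0841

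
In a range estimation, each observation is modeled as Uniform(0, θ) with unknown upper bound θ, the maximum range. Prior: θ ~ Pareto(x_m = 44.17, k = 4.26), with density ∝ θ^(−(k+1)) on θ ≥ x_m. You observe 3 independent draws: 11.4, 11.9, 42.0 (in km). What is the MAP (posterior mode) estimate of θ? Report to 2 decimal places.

44.17

A Pareto(scale x_m, shape k) prior on the upper bound θ of Uniform(0, θ) is conjugate: posterior is Pareto(max(x_m, max xᵢ), k + n).
Sample maximum = 42.0; prior scale x_m = 44.17 → posterior scale = max = 44.17.
Posterior shape = 4.26 + 3 = 7.26.
The Pareto density is decreasing on [x_m, ∞), so the mode is x_m = 44.17.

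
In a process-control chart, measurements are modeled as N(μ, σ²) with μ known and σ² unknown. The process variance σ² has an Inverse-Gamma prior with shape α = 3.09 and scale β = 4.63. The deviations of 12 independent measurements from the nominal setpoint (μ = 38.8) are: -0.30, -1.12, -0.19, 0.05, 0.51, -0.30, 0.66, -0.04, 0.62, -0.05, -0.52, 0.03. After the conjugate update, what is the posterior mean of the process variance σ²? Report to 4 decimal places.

0.7471

With known mean μ and an Inverse-Gamma(α, β) prior on σ², the Normal likelihood is conjugate: posterior is Inv-Gamma(α + n/2, β + Σ(xᵢ−μ)²/2).
Σ(xᵢ−μ)² = (-0.30)² + (-1.12)² + (-0.19)² + (0.05)² + (0.51)² + (-0.30)² + (0.66)² + (-0.04)² + (0.62)² + (-0.05)² + (-0.52)² + (0.03)² = 2.8285.
Posterior: Inv-Gamma(3.09 + 12/2, 4.63 + 2.8285/2) = Inv-Gamma(9.09, 6.04425).
E[σ²|data] = β/(α−1) = 6.04425/8.09 = 0.7471.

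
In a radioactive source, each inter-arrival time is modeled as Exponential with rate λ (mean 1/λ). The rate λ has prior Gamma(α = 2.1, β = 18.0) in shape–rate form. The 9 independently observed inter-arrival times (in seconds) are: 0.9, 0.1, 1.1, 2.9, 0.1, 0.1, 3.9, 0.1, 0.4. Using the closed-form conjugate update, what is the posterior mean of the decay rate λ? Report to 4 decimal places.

0.4022

With a Gamma(shape α, rate β) prior on the exponential rate λ, the posterior after n observations with total T = Σxᵢ is Gamma(α+n, β+T).
Sum of observations T = 9.6 seconds; n = 9.
Posterior: Gamma(2.1+9, 18.0+9.6) = Gamma(11.1, 27.6).
Posterior mean of λ = α/β = 11.1/27.6 = 0.4022.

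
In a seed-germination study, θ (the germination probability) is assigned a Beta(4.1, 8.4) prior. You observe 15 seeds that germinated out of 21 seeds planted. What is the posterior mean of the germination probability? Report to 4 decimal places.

0.5701

The Beta prior is conjugate to a Binomial/Bernoulli likelihood; the update adds successes to α and failures to β.
Posterior: Beta(α+k, β+n−k) = Beta(4.1+15, 8.4+6) = Beta(19.1, 14.4).
Posterior mean = α/(α+β) = 19.1/33.5 = 0.5701.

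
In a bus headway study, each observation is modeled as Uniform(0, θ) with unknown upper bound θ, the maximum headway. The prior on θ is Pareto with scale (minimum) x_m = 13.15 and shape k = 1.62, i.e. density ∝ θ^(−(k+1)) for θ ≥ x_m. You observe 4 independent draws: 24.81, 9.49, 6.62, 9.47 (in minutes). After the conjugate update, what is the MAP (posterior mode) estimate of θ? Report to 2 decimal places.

A Pareto(scale x_m, shape k) prior on the upper bound θ of Uniform(0, θ) is conjugate: posterior is Pareto(max(x_m, max xᵢ), k + n).
Sample maximum = 24.81; prior scale x_m = 13.15 → posterior scale = max = 24.81.
Posterior shape = 1.62 + 4 = 5.62.
The Pareto density is decreasing on [x_m, ∞), so the mode is x_m = 24.81.

24.81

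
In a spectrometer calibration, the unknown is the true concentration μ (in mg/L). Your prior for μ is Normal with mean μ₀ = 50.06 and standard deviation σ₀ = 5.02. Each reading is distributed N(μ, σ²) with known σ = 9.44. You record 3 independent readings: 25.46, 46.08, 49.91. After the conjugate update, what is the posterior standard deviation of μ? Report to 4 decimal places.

For Normal data with known variance σ², a Normal(μ₀, σ₀²) prior on μ is conjugate. Posterior precision = 1/σ₀² + n/σ²; posterior mean is the precision-weighted average of μ₀ and x̄.
σ₀² = 5.02² = 25.2004, σ² = 9.44² = 89.1136; σ² + n·σ₀² = 89.1136 + 3·25.2004 = 164.7148.
Posterior precision = 1/σ₀² + n/σ² = 1/25.2004 + 3/89.1136 = (σ² + n·σ₀²)/(σ₀²σ²) = 164.7148/(25.2004·89.1136); posterior variance σₙ² = σ₀²σ²/(σ² + n·σ₀²) = 25.2004·89.1136/164.7148 = 13.633859.
Posterior SD = √σₙ² = √(25.2004·89.1136/164.7148) = 3.6924.

3.6924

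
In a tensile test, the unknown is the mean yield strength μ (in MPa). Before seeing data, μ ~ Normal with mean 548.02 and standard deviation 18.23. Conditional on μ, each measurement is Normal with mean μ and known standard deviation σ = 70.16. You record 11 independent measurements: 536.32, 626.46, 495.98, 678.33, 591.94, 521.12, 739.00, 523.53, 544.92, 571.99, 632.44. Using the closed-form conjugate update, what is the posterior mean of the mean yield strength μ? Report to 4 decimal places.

For Normal data with known variance σ², a Normal(μ₀, σ₀²) prior on μ is conjugate. Posterior precision = 1/σ₀² + n/σ²; posterior mean is the precision-weighted average of μ₀ and x̄.
Σxᵢ = 536.32 + 626.46 + 495.98 + 678.33 + 591.94 + 521.12 + 739.00 + 523.53 + 544.92 + 571.99 + 632.44 = 6462.03, so n·x̄ = 6462.03.
σ₀² = 18.23² = 332.3329, σ² = 70.16² = 4922.4256; σ² + n·σ₀² = 4922.4256 + 11·332.3329 = 8578.0875.
Posterior mean = (μ₀/σ₀² + n·x̄/σ²)/(1/σ₀² + n/σ²) = (σ²·μ₀ + σ₀²·n·x̄)/(σ² + n·σ₀²) = (4922.4256·548.02 + 332.3329·6462.03)/8578.0875 = 4845132.847099/8578.0875 = 564.8267.

564.8267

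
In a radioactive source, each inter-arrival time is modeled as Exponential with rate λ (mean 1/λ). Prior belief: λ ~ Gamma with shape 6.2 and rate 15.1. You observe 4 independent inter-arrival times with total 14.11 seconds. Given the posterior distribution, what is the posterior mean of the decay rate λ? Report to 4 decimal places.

With a Gamma(shape α, rate β) prior on the exponential rate λ, the posterior after n observations with total T = Σxᵢ is Gamma(α+n, β+T).
Posterior: Gamma(6.2+4, 15.1+14.11) = Gamma(10.2, 29.21).
Posterior mean of λ = α/β = 10.2/29.21 = 0.3492.

0.3492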